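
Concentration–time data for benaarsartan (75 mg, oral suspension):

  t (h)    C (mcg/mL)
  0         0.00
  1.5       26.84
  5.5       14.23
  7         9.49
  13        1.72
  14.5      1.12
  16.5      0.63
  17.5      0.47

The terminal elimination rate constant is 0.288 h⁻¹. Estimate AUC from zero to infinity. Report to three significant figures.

AUC = 160 mcg/mL·h

Trapezoidal AUC_0→17.5:
  [0→1.5]: (0.00+26.84)/2 × 1.5 = 20.13
  [1.5→5.5]: (26.84+14.23)/2 × 4 = 82.14
  [5.5→7]: (14.23+9.49)/2 × 1.5 = 17.79
  [7→13]: (9.49+1.72)/2 × 6 = 33.63
  [13→14.5]: (1.72+1.12)/2 × 1.5 = 2.13
  [14.5→16.5]: (1.12+0.63)/2 × 2 = 1.75
  [16.5→17.5]: (0.63+0.47)/2 × 1 = 0.55
  Sum = 158.12 mcg/mL·h
Extrapolated tail: C_last / k_e = 0.47 / 0.288 = 1.632
AUC_0→∞ = 158.12 + 1.632 = 159.752 mcg/mL·h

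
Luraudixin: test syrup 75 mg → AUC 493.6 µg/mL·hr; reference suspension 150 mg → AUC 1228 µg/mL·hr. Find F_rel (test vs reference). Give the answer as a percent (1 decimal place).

F_rel = 80.4%

F_rel = (AUC_test/D_test) / (AUC_ref/D_ref)
      = (493.6/75) / (1228/150)
      = 6.58133 / 8.18667 = 0.8039 = 80.39%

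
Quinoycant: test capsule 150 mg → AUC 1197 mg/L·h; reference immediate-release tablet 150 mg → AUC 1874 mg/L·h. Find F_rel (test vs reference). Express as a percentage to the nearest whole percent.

F_rel = (AUC_test/D_test) / (AUC_ref/D_ref)
      = (1197/150) / (1874/150)
      = 7.98 / 12.4933 = 0.6387 = 63.87%

F_rel = 64%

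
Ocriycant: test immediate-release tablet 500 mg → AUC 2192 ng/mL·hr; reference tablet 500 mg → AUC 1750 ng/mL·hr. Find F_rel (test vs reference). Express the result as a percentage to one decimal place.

F_rel = 125.3%

F_rel = (AUC_test/D_test) / (AUC_ref/D_ref)
      = (2192/500) / (1750/500)
      = 4.384 / 3.5 = 1.2526 = 125.26%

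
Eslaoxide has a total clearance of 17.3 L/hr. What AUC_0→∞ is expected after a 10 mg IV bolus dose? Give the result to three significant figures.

AUC_0→∞ = Dose_iv / CL
        = 10 / 17.3 = 0.578035 mg/L·hr

AUC = 0.578 mg/L·hr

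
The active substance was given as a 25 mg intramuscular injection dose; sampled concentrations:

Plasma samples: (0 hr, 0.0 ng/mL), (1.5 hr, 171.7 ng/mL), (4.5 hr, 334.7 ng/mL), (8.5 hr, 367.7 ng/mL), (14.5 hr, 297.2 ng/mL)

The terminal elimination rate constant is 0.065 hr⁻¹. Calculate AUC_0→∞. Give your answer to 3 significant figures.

AUC = 8860 ng/mL·hr

Trapezoidal AUC_0→14.5:
  [0→1.5]: (0.0+171.7)/2 × 1.5 = 128.775
  [1.5→4.5]: (171.7+334.7)/2 × 3 = 759.6
  [4.5→8.5]: (334.7+367.7)/2 × 4 = 1404.8
  [8.5→14.5]: (367.7+297.2)/2 × 6 = 1994.7
  Sum = 4287.875 ng/mL·hr
Extrapolated tail: C_last / k_e = 297.2 / 0.065 = 4572.308
AUC_0→∞ = 4287.875 + 4572.308 = 8860.183 ng/mL·hr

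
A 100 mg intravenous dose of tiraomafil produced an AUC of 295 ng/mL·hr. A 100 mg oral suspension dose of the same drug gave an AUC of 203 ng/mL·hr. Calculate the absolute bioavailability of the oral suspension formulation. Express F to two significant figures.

F = (AUC_ev / D_ev) / (AUC_iv / D_iv)
  = (203/100) / (295/100)
  = 2.03 / 2.95 = 0.6881

F = 0.69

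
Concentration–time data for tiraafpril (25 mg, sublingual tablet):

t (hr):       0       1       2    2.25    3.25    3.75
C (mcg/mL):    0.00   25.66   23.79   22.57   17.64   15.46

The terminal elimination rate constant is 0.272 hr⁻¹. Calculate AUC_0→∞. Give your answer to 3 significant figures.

Trapezoidal AUC_0→3.75:
  [0→1]: (0.00+25.66)/2 × 1 = 12.83
  [1→2]: (25.66+23.79)/2 × 1 = 24.725
  [2→2.25]: (23.79+22.57)/2 × 0.25 = 5.795
  [2.25→3.25]: (22.57+17.64)/2 × 1 = 20.105
  [3.25→3.75]: (17.64+15.46)/2 × 0.5 = 8.275
  Sum = 71.73 mcg/mL·hr
Extrapolated tail: C_last / k_e = 15.46 / 0.272 = 56.838
AUC_0→∞ = 71.73 + 56.838 = 128.568 mcg/mL·hr

AUC = 129 mcg/mL·hr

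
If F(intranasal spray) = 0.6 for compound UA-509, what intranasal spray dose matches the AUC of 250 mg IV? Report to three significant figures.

D_intranasal = 417 mg

For equal systemic exposure: F × D_ev = D_iv
D_ev = D_iv / F = 250 / 0.6 = 416.667 mg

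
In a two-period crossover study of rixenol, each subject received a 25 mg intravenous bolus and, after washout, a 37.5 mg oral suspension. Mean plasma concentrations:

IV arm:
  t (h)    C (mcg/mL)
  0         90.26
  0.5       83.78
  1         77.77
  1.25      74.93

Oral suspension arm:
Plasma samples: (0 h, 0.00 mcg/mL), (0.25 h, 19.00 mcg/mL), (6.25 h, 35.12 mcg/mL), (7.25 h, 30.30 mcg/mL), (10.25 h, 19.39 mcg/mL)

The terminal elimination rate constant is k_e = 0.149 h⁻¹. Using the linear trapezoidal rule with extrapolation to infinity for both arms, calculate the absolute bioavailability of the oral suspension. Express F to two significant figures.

F = 0.44

Trapezoidal AUC_0→1.25 (IV):
  [0→0.5]: (90.26+83.78)/2 × 0.5 = 43.51
  [0.5→1]: (83.78+77.77)/2 × 0.5 = 40.3875
  [1→1.25]: (77.77+74.93)/2 × 0.25 = 19.0875
  Sum = 102.985 mcg/mL·h
IV tail: 74.93/0.149 = 502.886; AUC_iv,0→∞ = 102.985 + 502.886 = 605.871 mcg/mL·h
Trapezoidal AUC_0→10.25 (oral suspension):
  [0→0.25]: (0.00+19.00)/2 × 0.25 = 2.375
  [0.25→6.25]: (19.00+35.12)/2 × 6 = 162.36
  [6.25→7.25]: (35.12+30.30)/2 × 1 = 32.71
  [7.25→10.25]: (30.30+19.39)/2 × 3 = 74.535
  Sum = 271.98 mcg/mL·h
oral suspension tail: 19.39/0.149 = 130.134; AUC_ev,0→∞ = 271.98 + 130.134 = 402.114 mcg/mL·h
F = (AUC_ev/D_ev)/(AUC_iv/D_iv) = (402.114/37.5)/(605.871/25) = 10.72304/24.23484 = 0.4425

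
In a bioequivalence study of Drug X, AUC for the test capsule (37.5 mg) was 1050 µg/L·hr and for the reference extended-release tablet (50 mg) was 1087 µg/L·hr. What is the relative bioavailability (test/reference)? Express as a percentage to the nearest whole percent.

F_rel = 129%

F_rel = (AUC_test/D_test) / (AUC_ref/D_ref)
      = (1050/37.5) / (1087/50)
      = 28 / 21.74 = 1.2879 = 128.79%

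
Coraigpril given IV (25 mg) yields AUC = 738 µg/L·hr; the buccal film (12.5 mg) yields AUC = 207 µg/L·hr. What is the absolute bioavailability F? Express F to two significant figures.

F = (AUC_ev / D_ev) / (AUC_iv / D_iv)
  = (207/12.5) / (738/25)
  = 16.56 / 29.52 = 0.5610

F = 0.56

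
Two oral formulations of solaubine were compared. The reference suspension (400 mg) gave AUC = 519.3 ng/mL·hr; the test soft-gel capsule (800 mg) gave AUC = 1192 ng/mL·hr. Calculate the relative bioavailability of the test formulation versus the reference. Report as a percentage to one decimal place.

F_rel = 114.8%

F_rel = (AUC_test/D_test) / (AUC_ref/D_ref)
      = (1192/800) / (519.3/400)
      = 1.49 / 1.29825 = 1.1477 = 114.77%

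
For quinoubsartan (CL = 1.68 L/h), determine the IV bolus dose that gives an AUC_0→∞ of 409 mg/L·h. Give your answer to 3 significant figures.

Dose = 687 mg

Dose_iv = CL × AUC_0→∞
     = 1.68 × 409 = 687.12 mg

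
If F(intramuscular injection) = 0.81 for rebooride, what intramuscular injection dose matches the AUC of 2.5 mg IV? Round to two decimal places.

For equal systemic exposure: F × D_ev = D_iv
D_ev = D_iv / F = 2.5 / 0.81 = 3.08642 mg

D_intramuscular = 3.09 mg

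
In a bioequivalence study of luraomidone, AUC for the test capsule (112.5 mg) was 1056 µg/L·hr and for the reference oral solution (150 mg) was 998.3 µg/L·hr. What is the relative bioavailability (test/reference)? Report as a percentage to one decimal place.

F_rel = 141.0%

F_rel = (AUC_test/D_test) / (AUC_ref/D_ref)
      = (1056/112.5) / (998.3/150)
      = 9.38667 / 6.65533 = 1.4104 = 141.04%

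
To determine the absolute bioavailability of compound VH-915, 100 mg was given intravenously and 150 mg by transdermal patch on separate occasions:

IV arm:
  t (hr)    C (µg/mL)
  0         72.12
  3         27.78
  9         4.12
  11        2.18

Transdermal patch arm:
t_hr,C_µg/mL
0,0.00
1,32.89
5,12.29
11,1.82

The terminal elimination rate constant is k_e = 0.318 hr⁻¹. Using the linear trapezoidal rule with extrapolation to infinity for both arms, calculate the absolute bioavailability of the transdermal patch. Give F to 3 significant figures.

F = 0.399

Trapezoidal AUC_0→11 (IV):
  [0→3]: (72.12+27.78)/2 × 3 = 149.85
  [3→9]: (27.78+4.12)/2 × 6 = 95.7
  [9→11]: (4.12+2.18)/2 × 2 = 6.3
  Sum = 251.85 µg/mL·hr
IV tail: 2.18/0.318 = 6.855; AUC_iv,0→∞ = 251.85 + 6.855 = 258.705 µg/mL·hr
Trapezoidal AUC_0→11 (transdermal patch):
  [0→1]: (0.00+32.89)/2 × 1 = 16.445
  [1→5]: (32.89+12.29)/2 × 4 = 90.36
  [5→11]: (12.29+1.82)/2 × 6 = 42.33
  Sum = 149.135 µg/mL·hr
transdermal patch tail: 1.82/0.318 = 5.723; AUC_ev,0→∞ = 149.135 + 5.723 = 154.858 µg/mL·hr
F = (AUC_ev/D_ev)/(AUC_iv/D_iv) = (154.858/150)/(258.705/100) = 1.03239/2.58705 = 0.3991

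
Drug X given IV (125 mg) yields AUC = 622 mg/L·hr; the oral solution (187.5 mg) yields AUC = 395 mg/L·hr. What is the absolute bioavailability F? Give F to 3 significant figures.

F = (AUC_ev / D_ev) / (AUC_iv / D_iv)
  = (395/187.5) / (622/125)
  = 2.10667 / 4.976 = 0.4234

F = 0.423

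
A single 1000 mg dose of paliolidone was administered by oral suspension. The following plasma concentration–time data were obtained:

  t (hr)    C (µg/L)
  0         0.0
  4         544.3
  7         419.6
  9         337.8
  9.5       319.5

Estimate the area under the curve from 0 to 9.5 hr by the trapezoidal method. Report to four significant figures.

Trapezoidal AUC_0→9.5:
  [0→4]: (0.0+544.3)/2 × 4 = 1088.6
  [4→7]: (544.3+419.6)/2 × 3 = 1445.85
  [7→9]: (419.6+337.8)/2 × 2 = 757.4
  [9→9.5]: (337.8+319.5)/2 × 0.5 = 164.325
  Sum = 3456.175 µg/L·hr

AUC = 3456 µg/L·hr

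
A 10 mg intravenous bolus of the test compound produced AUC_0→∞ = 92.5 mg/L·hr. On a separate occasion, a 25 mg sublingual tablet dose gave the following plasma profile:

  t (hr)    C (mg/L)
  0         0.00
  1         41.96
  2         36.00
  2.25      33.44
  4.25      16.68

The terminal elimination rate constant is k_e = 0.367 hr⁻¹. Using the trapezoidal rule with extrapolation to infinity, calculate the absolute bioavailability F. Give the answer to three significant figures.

F = 0.710

Trapezoidal AUC_0→4.25 (sublingual tablet):
  [0→1]: (0.00+41.96)/2 × 1 = 20.98
  [1→2]: (41.96+36.00)/2 × 1 = 38.98
  [2→2.25]: (36.00+33.44)/2 × 0.25 = 8.68
  [2.25→4.25]: (33.44+16.68)/2 × 2 = 50.12
  Sum = 118.76 mg/L·hr
Tail: C_last/k_e = 16.68/0.367 = 45.450
AUC_0→∞ (sublingual tablet) = 118.76 + 45.450 = 164.21 mg/L·hr
F = (AUC_ev/D_ev)/(AUC_iv/D_iv) = (164.21/25)/(92.5/10) = 6.5684/9.25 = 0.7101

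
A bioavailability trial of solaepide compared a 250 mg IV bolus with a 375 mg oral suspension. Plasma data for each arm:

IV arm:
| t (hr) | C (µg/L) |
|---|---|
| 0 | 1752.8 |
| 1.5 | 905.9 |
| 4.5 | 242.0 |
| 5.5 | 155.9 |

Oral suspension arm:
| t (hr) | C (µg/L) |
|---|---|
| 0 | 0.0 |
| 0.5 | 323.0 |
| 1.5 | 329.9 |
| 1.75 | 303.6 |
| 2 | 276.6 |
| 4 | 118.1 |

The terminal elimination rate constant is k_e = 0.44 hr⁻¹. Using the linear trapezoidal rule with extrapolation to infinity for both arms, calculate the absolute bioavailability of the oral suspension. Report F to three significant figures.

F = 0.191

Trapezoidal AUC_0→5.5 (IV):
  [0→1.5]: (1752.8+905.9)/2 × 1.5 = 1994.025
  [1.5→4.5]: (905.9+242.0)/2 × 3 = 1721.85
  [4.5→5.5]: (242.0+155.9)/2 × 1 = 198.95
  Sum = 3914.825 µg/L·hr
IV tail: 155.9/0.44 = 354.318; AUC_iv,0→∞ = 3914.825 + 354.318 = 4269.143 µg/L·hr
Trapezoidal AUC_0→4 (oral suspension):
  [0→0.5]: (0.0+323.0)/2 × 0.5 = 80.75
  [0.5→1.5]: (323.0+329.9)/2 × 1 = 326.45
  [1.5→1.75]: (329.9+303.6)/2 × 0.25 = 79.1875
  [1.75→2]: (303.6+276.6)/2 × 0.25 = 72.525
  [2→4]: (276.6+118.1)/2 × 2 = 394.7
  Sum = 953.6125 µg/L·hr
oral suspension tail: 118.1/0.44 = 268.409; AUC_ev,0→∞ = 953.6125 + 268.409 = 1222.0215 µg/L·hr
F = (AUC_ev/D_ev)/(AUC_iv/D_iv) = (1222.0215/375)/(4269.143/250) = 3.258724/17.076572 = 0.1908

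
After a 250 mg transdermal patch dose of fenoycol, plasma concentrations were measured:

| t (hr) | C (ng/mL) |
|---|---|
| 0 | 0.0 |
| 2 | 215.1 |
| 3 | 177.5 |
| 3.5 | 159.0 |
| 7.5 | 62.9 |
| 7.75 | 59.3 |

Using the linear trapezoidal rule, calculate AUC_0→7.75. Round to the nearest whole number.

AUC = 955 ng/mL·hr

Trapezoidal AUC_0→7.75:
  [0→2]: (0.0+215.1)/2 × 2 = 215.1
  [2→3]: (215.1+177.5)/2 × 1 = 196.3
  [3→3.5]: (177.5+159.0)/2 × 0.5 = 84.125
  [3.5→7.5]: (159.0+62.9)/2 × 4 = 443.8
  [7.5→7.75]: (62.9+59.3)/2 × 0.25 = 15.275
  Sum = 954.6 ng/mL·hr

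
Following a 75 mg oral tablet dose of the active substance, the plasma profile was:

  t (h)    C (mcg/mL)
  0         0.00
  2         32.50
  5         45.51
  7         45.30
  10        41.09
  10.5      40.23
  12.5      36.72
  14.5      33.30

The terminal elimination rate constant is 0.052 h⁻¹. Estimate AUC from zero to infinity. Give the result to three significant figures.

Trapezoidal AUC_0→14.5:
  [0→2]: (0.00+32.50)/2 × 2 = 32.5
  [2→5]: (32.50+45.51)/2 × 3 = 117.015
  [5→7]: (45.51+45.30)/2 × 2 = 90.81
  [7→10]: (45.30+41.09)/2 × 3 = 129.585
  [10→10.5]: (41.09+40.23)/2 × 0.5 = 20.33
  [10.5→12.5]: (40.23+36.72)/2 × 2 = 76.95
  [12.5→14.5]: (36.72+33.30)/2 × 2 = 70.02
  Sum = 537.21 mcg/mL·h
Extrapolated tail: C_last / k_e = 33.30 / 0.052 = 640.385
AUC_0→∞ = 537.21 + 640.385 = 1177.595 mcg/mL·h

AUC = 1180 mcg/mL·h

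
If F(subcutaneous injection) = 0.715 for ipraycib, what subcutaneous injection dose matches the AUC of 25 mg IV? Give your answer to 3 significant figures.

D_subcutaneous = 35.0 mg

For equal systemic exposure: F × D_ev = D_iv
D_ev = D_iv / F = 25 / 0.715 = 34.965 mg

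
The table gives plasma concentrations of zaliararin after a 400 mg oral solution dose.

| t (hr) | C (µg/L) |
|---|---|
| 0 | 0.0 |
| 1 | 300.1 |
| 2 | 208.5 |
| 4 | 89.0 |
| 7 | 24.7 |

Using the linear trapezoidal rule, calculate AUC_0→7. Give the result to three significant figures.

AUC = 872 µg/L·hr

Trapezoidal AUC_0→7:
  [0→1]: (0.0+300.1)/2 × 1 = 150.05
  [1→2]: (300.1+208.5)/2 × 1 = 254.3
  [2→4]: (208.5+89.0)/2 × 2 = 297.5
  [4→7]: (89.0+24.7)/2 × 3 = 170.55
  Sum = 872.4 µg/L·hr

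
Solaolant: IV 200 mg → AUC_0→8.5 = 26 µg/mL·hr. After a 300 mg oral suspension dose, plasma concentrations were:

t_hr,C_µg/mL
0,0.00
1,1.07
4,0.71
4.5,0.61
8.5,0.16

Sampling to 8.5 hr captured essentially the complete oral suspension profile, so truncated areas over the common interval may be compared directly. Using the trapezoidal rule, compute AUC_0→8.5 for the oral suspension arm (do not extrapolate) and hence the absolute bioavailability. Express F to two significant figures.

F = 0.13

Trapezoidal AUC_0→8.5 (oral suspension):
  [0→1]: (0.00+1.07)/2 × 1 = 0.535
  [1→4]: (1.07+0.71)/2 × 3 = 2.67
  [4→4.5]: (0.71+0.61)/2 × 0.5 = 0.33
  [4.5→8.5]: (0.61+0.16)/2 × 4 = 1.54
  Sum = 5.075 µg/mL·hr
F = (AUC_ev/D_ev)/(AUC_iv/D_iv) = (5.075/300)/(26/200) = 0.0169167/0.13 = 0.1301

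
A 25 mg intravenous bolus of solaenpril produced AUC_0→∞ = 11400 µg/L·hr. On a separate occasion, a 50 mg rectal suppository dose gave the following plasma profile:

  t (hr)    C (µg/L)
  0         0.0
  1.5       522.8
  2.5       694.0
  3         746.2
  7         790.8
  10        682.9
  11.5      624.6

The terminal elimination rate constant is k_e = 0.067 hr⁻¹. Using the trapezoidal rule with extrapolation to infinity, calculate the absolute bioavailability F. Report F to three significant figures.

F = 0.743

Trapezoidal AUC_0→11.5 (rectal suppository):
  [0→1.5]: (0.0+522.8)/2 × 1.5 = 392.1
  [1.5→2.5]: (522.8+694.0)/2 × 1 = 608.4
  [2.5→3]: (694.0+746.2)/2 × 0.5 = 360.05
  [3→7]: (746.2+790.8)/2 × 4 = 3074.0
  [7→10]: (790.8+682.9)/2 × 3 = 2210.55
  [10→11.5]: (682.9+624.6)/2 × 1.5 = 980.625
  Sum = 7625.725 µg/L·hr
Tail: C_last/k_e = 624.6/0.067 = 9322.388
AUC_0→∞ (rectal suppository) = 7625.725 + 9322.388 = 16948.113 µg/L·hr
F = (AUC_ev/D_ev)/(AUC_iv/D_iv) = (16948.113/50)/(11400/25) = 338.96226/456 = 0.7433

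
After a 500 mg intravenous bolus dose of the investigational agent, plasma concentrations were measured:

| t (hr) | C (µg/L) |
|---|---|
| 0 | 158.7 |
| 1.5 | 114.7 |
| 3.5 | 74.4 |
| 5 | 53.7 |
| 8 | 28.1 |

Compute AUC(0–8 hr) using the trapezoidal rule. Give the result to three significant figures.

AUC = 613 µg/L·hr

Trapezoidal AUC_0→8:
  [0→1.5]: (158.7+114.7)/2 × 1.5 = 205.05
  [1.5→3.5]: (114.7+74.4)/2 × 2 = 189.1
  [3.5→5]: (74.4+53.7)/2 × 1.5 = 96.075
  [5→8]: (53.7+28.1)/2 × 3 = 122.7
  Sum = 612.925 µg/L·hr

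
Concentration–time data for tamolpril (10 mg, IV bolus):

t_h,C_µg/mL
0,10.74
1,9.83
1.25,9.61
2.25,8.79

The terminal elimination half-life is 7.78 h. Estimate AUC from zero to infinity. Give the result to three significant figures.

AUC = 121 µg/mL·h

Trapezoidal AUC_0→2.25:
  [0→1]: (10.74+9.83)/2 × 1 = 10.285
  [1→1.25]: (9.83+9.61)/2 × 0.25 = 2.43
  [1.25→2.25]: (9.61+8.79)/2 × 1 = 9.2
  Sum = 21.915 µg/mL·h
k_e = ln2 / t½ = 0.693147 / 7.78 = 0.0891 h^-1
Extrapolated tail: C_last / k_e = 8.79 / 0.0891 = 98.653
AUC_0→∞ = 21.915 + 98.653 = 120.568 µg/mL·h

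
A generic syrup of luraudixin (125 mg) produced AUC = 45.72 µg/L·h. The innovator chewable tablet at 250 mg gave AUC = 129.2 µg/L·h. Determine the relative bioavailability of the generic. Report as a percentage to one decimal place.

F_rel = (AUC_test/D_test) / (AUC_ref/D_ref)
      = (45.72/125) / (129.2/250)
      = 0.36576 / 0.5168 = 0.7077 = 70.77%

F_rel = 70.8%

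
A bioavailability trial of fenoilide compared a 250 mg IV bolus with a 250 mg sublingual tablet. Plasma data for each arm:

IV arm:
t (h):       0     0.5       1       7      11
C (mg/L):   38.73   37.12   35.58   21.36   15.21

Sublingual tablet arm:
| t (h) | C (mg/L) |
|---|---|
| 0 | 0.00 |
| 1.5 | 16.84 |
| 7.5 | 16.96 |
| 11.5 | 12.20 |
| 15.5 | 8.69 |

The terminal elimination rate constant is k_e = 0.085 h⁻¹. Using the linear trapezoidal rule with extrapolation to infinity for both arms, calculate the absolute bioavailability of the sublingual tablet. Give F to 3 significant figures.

F = 0.688

Trapezoidal AUC_0→11 (IV):
  [0→0.5]: (38.73+37.12)/2 × 0.5 = 18.9625
  [0.5→1]: (37.12+35.58)/2 × 0.5 = 18.175
  [1→7]: (35.58+21.36)/2 × 6 = 170.82
  [7→11]: (21.36+15.21)/2 × 4 = 73.14
  Sum = 281.0975 mg/L·h
IV tail: 15.21/0.085 = 178.941; AUC_iv,0→∞ = 281.0975 + 178.941 = 460.0385 mg/L·h
Trapezoidal AUC_0→15.5 (sublingual tablet):
  [0→1.5]: (0.00+16.84)/2 × 1.5 = 12.63
  [1.5→7.5]: (16.84+16.96)/2 × 6 = 101.4
  [7.5→11.5]: (16.96+12.20)/2 × 4 = 58.32
  [11.5→15.5]: (12.20+8.69)/2 × 4 = 41.78
  Sum = 214.13 mg/L·h
sublingual tablet tail: 8.69/0.085 = 102.235; AUC_ev,0→∞ = 214.13 + 102.235 = 316.365 mg/L·h
F = (AUC_ev/D_ev)/(AUC_iv/D_iv) = (316.365/250)/(460.0385/250) = 1.26546/1.840154 = 0.6877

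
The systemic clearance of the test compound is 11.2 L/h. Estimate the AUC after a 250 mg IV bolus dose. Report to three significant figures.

AUC_0→∞ = Dose_iv / CL
        = 250 / 11.2 = 22.3214 mg/L·h

AUC = 22.3 mg/L·h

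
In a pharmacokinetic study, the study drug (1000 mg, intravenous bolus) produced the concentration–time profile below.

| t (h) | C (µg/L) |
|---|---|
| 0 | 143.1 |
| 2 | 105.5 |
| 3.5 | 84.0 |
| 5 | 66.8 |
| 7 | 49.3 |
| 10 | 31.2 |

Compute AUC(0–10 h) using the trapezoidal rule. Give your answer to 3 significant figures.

AUC = 741 µg/L·h

Trapezoidal AUC_0→10:
  [0→2]: (143.1+105.5)/2 × 2 = 248.6
  [2→3.5]: (105.5+84.0)/2 × 1.5 = 142.125
  [3.5→5]: (84.0+66.8)/2 × 1.5 = 113.1
  [5→7]: (66.8+49.3)/2 × 2 = 116.1
  [7→10]: (49.3+31.2)/2 × 3 = 120.75
  Sum = 740.675 µg/L·h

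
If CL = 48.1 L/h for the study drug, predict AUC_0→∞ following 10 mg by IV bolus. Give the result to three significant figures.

AUC_0→∞ = Dose_iv / CL
        = 10 / 48.1 = 0.2079 mg/L·h

AUC = 0.208 mg/L·h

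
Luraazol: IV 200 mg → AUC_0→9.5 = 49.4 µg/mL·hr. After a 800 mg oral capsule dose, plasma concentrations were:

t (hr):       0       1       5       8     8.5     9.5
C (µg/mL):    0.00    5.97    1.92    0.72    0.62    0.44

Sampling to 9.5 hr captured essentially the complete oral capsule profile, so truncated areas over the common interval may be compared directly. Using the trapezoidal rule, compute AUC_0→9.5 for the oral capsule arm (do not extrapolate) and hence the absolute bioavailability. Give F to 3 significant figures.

F = 0.119

Trapezoidal AUC_0→9.5 (oral capsule):
  [0→1]: (0.00+5.97)/2 × 1 = 2.985
  [1→5]: (5.97+1.92)/2 × 4 = 15.78
  [5→8]: (1.92+0.72)/2 × 3 = 3.96
  [8→8.5]: (0.72+0.62)/2 × 0.5 = 0.335
  [8.5→9.5]: (0.62+0.44)/2 × 1 = 0.53
  Sum = 23.59 µg/mL·hr
F = (AUC_ev/D_ev)/(AUC_iv/D_iv) = (23.59/800)/(49.4/200) = 0.0294875/0.247 = 0.1194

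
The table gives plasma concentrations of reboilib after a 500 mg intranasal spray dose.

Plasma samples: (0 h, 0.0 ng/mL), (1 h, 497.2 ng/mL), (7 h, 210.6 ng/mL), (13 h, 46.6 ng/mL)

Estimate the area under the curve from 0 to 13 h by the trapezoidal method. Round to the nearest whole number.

Trapezoidal AUC_0→13:
  [0→1]: (0.0+497.2)/2 × 1 = 248.6
  [1→7]: (497.2+210.6)/2 × 6 = 2123.4
  [7→13]: (210.6+46.6)/2 × 6 = 771.6
  Sum = 3143.6 ng/mL·h

AUC = 3144 ng/mL·h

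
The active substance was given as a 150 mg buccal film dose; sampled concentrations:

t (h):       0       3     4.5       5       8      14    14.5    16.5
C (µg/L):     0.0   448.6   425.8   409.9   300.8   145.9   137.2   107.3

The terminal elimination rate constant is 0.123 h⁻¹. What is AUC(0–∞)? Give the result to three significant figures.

AUC = 5130 µg/L·h

Trapezoidal AUC_0→16.5:
  [0→3]: (0.0+448.6)/2 × 3 = 672.9
  [3→4.5]: (448.6+425.8)/2 × 1.5 = 655.8
  [4.5→5]: (425.8+409.9)/2 × 0.5 = 208.925
  [5→8]: (409.9+300.8)/2 × 3 = 1066.05
  [8→14]: (300.8+145.9)/2 × 6 = 1340.1
  [14→14.5]: (145.9+137.2)/2 × 0.5 = 70.775
  [14.5→16.5]: (137.2+107.3)/2 × 2 = 244.5
  Sum = 4259.05 µg/L·h
Extrapolated tail: C_last / k_e = 107.3 / 0.123 = 872.358
AUC_0→∞ = 4259.05 + 872.358 = 5131.408 µg/L·h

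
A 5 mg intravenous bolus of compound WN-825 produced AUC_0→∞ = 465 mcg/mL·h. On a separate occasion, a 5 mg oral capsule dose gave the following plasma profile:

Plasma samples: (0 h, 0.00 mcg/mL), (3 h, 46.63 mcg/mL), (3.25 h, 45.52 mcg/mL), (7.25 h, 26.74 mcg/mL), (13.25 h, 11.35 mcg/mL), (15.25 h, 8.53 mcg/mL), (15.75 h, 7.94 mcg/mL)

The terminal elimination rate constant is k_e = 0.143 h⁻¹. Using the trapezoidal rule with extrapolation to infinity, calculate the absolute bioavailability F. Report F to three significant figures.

Trapezoidal AUC_0→15.75 (oral capsule):
  [0→3]: (0.00+46.63)/2 × 3 = 69.945
  [3→3.25]: (46.63+45.52)/2 × 0.25 = 11.51875
  [3.25→7.25]: (45.52+26.74)/2 × 4 = 144.52
  [7.25→13.25]: (26.74+11.35)/2 × 6 = 114.27
  [13.25→15.25]: (11.35+8.53)/2 × 2 = 19.88
  [15.25→15.75]: (8.53+7.94)/2 × 0.5 = 4.1175
  Sum = 364.25125 mcg/mL·h
Tail: C_last/k_e = 7.94/0.143 = 55.524
AUC_0→∞ (oral capsule) = 364.25125 + 55.524 = 419.77525 mcg/mL·h
F = (AUC_ev/D_ev)/(AUC_iv/D_iv) = (419.77525/5)/(465/5) = 83.95505/93 = 0.9027

F = 0.903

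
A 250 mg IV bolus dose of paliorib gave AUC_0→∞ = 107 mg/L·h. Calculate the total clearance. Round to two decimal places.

CL = Dose_iv / AUC_0→∞
   = 250 / 107 = 2.33645 L/h

CL = 2.34 L/h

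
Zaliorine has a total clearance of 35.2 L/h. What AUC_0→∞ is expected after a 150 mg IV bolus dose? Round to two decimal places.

AUC = 4.26 mg/L·h

AUC_0→∞ = Dose_iv / CL
        = 150 / 35.2 = 4.26136 mg/L·h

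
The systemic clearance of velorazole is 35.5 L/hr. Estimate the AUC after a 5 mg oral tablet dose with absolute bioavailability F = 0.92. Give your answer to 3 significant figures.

AUC = 0.130 mg/L·hr

AUC_0→∞ = F × Dose / CL
        = 0.92 × 5 / 35.5 = 0.129577 mg/L·hr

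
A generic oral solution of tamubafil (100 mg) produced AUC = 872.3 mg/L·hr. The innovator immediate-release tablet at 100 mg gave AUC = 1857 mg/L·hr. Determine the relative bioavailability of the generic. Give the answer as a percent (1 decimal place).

F_rel = (AUC_test/D_test) / (AUC_ref/D_ref)
      = (872.3/100) / (1857/100)
      = 8.723 / 18.57 = 0.4697 = 46.97%

F_rel = 47.0%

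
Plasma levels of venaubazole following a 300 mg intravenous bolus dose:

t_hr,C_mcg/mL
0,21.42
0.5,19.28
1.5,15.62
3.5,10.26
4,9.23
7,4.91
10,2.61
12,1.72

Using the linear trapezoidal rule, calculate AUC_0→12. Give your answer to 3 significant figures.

Trapezoidal AUC_0→12:
  [0→0.5]: (21.42+19.28)/2 × 0.5 = 10.175
  [0.5→1.5]: (19.28+15.62)/2 × 1 = 17.45
  [1.5→3.5]: (15.62+10.26)/2 × 2 = 25.88
  [3.5→4]: (10.26+9.23)/2 × 0.5 = 4.8725
  [4→7]: (9.23+4.91)/2 × 3 = 21.21
  [7→10]: (4.91+2.61)/2 × 3 = 11.28
  [10→12]: (2.61+1.72)/2 × 2 = 4.33
  Sum = 95.1975 mcg/mL·hr

AUC = 95.2 mcg/mL·hr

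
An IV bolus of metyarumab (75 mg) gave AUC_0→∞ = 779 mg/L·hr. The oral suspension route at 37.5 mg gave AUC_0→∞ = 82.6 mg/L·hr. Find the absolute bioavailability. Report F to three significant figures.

F = 0.212

F = (AUC_ev / D_ev) / (AUC_iv / D_iv)
  = (82.6/37.5) / (779/75)
  = 2.20267 / 10.3867 = 0.2121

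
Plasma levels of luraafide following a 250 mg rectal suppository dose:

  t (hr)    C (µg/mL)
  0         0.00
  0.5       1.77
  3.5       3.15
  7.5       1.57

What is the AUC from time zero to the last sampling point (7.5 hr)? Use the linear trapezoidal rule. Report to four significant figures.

Trapezoidal AUC_0→7.5:
  [0→0.5]: (0.00+1.77)/2 × 0.5 = 0.4425
  [0.5→3.5]: (1.77+3.15)/2 × 3 = 7.38
  [3.5→7.5]: (3.15+1.57)/2 × 4 = 9.44
  Sum = 17.2625 µg/mL·hr

AUC = 17.26 µg/mL·hr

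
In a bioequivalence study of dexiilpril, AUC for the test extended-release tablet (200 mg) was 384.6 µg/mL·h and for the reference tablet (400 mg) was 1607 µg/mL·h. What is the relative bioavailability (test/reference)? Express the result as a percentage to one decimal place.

F_rel = 47.9%

F_rel = (AUC_test/D_test) / (AUC_ref/D_ref)
      = (384.6/200) / (1607/400)
      = 1.923 / 4.0175 = 0.4787 = 47.87%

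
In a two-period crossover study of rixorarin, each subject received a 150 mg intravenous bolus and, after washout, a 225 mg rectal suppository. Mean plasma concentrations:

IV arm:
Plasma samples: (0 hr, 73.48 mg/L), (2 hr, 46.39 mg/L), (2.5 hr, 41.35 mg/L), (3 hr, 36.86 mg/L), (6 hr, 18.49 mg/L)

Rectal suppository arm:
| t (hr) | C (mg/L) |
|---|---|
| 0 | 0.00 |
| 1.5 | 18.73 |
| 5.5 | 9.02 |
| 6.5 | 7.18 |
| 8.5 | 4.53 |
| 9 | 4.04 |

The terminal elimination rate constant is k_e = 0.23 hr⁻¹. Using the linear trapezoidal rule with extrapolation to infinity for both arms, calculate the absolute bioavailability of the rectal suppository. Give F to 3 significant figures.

F = 0.224

Trapezoidal AUC_0→6 (IV):
  [0→2]: (73.48+46.39)/2 × 2 = 119.87
  [2→2.5]: (46.39+41.35)/2 × 0.5 = 21.935
  [2.5→3]: (41.35+36.86)/2 × 0.5 = 19.5525
  [3→6]: (36.86+18.49)/2 × 3 = 83.025
  Sum = 244.3825 mg/L·hr
IV tail: 18.49/0.23 = 80.391; AUC_iv,0→∞ = 244.3825 + 80.391 = 324.7735 mg/L·hr
Trapezoidal AUC_0→9 (rectal suppository):
  [0→1.5]: (0.00+18.73)/2 × 1.5 = 14.0475
  [1.5→5.5]: (18.73+9.02)/2 × 4 = 55.5
  [5.5→6.5]: (9.02+7.18)/2 × 1 = 8.1
  [6.5→8.5]: (7.18+4.53)/2 × 2 = 11.71
  [8.5→9]: (4.53+4.04)/2 × 0.5 = 2.1425
  Sum = 91.5 mg/L·hr
rectal suppository tail: 4.04/0.23 = 17.565; AUC_ev,0→∞ = 91.5 + 17.565 = 109.065 mg/L·hr
F = (AUC_ev/D_ev)/(AUC_iv/D_iv) = (109.065/225)/(324.7735/150) = 0.484733/2.16516 = 0.2239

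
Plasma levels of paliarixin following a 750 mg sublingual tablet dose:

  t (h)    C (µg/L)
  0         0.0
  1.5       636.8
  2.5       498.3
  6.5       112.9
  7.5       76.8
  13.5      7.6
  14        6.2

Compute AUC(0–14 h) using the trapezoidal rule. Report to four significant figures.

AUC = 2619 µg/L·h

Trapezoidal AUC_0→14:
  [0→1.5]: (0.0+636.8)/2 × 1.5 = 477.6
  [1.5→2.5]: (636.8+498.3)/2 × 1 = 567.55
  [2.5→6.5]: (498.3+112.9)/2 × 4 = 1222.4
  [6.5→7.5]: (112.9+76.8)/2 × 1 = 94.85
  [7.5→13.5]: (76.8+7.6)/2 × 6 = 253.2
  [13.5→14]: (7.6+6.2)/2 × 0.5 = 3.45
  Sum = 2619.05 µg/L·h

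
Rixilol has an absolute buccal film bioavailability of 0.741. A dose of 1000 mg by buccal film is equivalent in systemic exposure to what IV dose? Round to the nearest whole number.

D_iv = 741 mg

Systemic exposure from an extravascular dose = F × D_ev, so the equivalent IV dose is F × D_ev.
D_iv = F × D_ev = 0.741 × 1000 = 741 mg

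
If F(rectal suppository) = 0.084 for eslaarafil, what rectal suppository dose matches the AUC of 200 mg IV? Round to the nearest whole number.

D_rectal = 2381 mg

For equal systemic exposure: F × D_ev = D_iv
D_ev = D_iv / F = 200 / 0.084 = 2380.95 mg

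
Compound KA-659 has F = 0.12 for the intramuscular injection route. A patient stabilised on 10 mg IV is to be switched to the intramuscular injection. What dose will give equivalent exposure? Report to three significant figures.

D_intramuscular = 83.3 mg

For equal systemic exposure: F × D_ev = D_iv
D_ev = D_iv / F = 10 / 0.12 = 83.3333 mg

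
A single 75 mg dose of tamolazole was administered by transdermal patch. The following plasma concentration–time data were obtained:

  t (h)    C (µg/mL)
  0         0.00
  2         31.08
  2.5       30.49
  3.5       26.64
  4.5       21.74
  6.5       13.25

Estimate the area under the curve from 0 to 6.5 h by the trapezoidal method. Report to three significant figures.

AUC = 134 µg/mL·h

Trapezoidal AUC_0→6.5:
  [0→2]: (0.00+31.08)/2 × 2 = 31.08
  [2→2.5]: (31.08+30.49)/2 × 0.5 = 15.3925
  [2.5→3.5]: (30.49+26.64)/2 × 1 = 28.565
  [3.5→4.5]: (26.64+21.74)/2 × 1 = 24.19
  [4.5→6.5]: (21.74+13.25)/2 × 2 = 34.99
  Sum = 134.2175 µg/mL·h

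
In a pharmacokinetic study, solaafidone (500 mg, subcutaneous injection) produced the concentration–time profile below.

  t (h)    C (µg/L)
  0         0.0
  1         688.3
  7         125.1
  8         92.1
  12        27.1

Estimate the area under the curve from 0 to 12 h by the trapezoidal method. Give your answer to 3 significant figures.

AUC = 3130 µg/L·h

Trapezoidal AUC_0→12:
  [0→1]: (0.0+688.3)/2 × 1 = 344.15
  [1→7]: (688.3+125.1)/2 × 6 = 2440.2
  [7→8]: (125.1+92.1)/2 × 1 = 108.6
  [8→12]: (92.1+27.1)/2 × 4 = 238.4
  Sum = 3131.35 µg/L·h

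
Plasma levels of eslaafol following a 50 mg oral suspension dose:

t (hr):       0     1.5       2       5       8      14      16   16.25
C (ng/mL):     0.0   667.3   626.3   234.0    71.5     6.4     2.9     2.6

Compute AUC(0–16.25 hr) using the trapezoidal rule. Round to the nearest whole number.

AUC = 2816 ng/mL·hr

Trapezoidal AUC_0→16.25:
  [0→1.5]: (0.0+667.3)/2 × 1.5 = 500.475
  [1.5→2]: (667.3+626.3)/2 × 0.5 = 323.4
  [2→5]: (626.3+234.0)/2 × 3 = 1290.45
  [5→8]: (234.0+71.5)/2 × 3 = 458.25
  [8→14]: (71.5+6.4)/2 × 6 = 233.7
  [14→16]: (6.4+2.9)/2 × 2 = 9.3
  [16→16.25]: (2.9+2.6)/2 × 0.25 = 0.6875
  Sum = 2816.2625 ng/mL·hr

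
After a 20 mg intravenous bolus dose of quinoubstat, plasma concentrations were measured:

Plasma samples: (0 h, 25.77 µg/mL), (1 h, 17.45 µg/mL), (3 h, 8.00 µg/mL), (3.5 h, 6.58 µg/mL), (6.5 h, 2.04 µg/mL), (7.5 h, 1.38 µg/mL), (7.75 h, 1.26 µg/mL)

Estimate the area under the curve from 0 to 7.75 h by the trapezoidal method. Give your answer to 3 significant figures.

Trapezoidal AUC_0→7.75:
  [0→1]: (25.77+17.45)/2 × 1 = 21.61
  [1→3]: (17.45+8.00)/2 × 2 = 25.45
  [3→3.5]: (8.00+6.58)/2 × 0.5 = 3.645
  [3.5→6.5]: (6.58+2.04)/2 × 3 = 12.93
  [6.5→7.5]: (2.04+1.38)/2 × 1 = 1.71
  [7.5→7.75]: (1.38+1.26)/2 × 0.25 = 0.33
  Sum = 65.675 µg/mL·h

AUC = 65.7 µg/mL·h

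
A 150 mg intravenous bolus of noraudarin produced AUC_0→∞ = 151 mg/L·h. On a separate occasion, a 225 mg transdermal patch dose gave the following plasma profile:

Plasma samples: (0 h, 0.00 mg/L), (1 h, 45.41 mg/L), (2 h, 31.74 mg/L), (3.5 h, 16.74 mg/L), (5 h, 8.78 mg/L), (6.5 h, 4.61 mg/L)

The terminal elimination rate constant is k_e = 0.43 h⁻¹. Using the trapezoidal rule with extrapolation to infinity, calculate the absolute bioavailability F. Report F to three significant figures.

F = 0.607

Trapezoidal AUC_0→6.5 (transdermal patch):
  [0→1]: (0.00+45.41)/2 × 1 = 22.705
  [1→2]: (45.41+31.74)/2 × 1 = 38.575
  [2→3.5]: (31.74+16.74)/2 × 1.5 = 36.36
  [3.5→5]: (16.74+8.78)/2 × 1.5 = 19.14
  [5→6.5]: (8.78+4.61)/2 × 1.5 = 10.0425
  Sum = 126.8225 mg/L·h
Tail: C_last/k_e = 4.61/0.43 = 10.721
AUC_0→∞ (transdermal patch) = 126.8225 + 10.721 = 137.5435 mg/L·h
F = (AUC_ev/D_ev)/(AUC_iv/D_iv) = (137.5435/225)/(151/150) = 0.611304/1.00667 = 0.6073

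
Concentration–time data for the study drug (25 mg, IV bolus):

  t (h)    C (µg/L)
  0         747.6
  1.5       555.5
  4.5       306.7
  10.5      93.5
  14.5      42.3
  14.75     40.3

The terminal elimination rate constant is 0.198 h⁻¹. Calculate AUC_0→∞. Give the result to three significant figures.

AUC = 3960 µg/L·h

Trapezoidal AUC_0→14.75:
  [0→1.5]: (747.6+555.5)/2 × 1.5 = 977.325
  [1.5→4.5]: (555.5+306.7)/2 × 3 = 1293.3
  [4.5→10.5]: (306.7+93.5)/2 × 6 = 1200.6
  [10.5→14.5]: (93.5+42.3)/2 × 4 = 271.6
  [14.5→14.75]: (42.3+40.3)/2 × 0.25 = 10.325
  Sum = 3753.15 µg/L·h
Extrapolated tail: C_last / k_e = 40.3 / 0.198 = 203.535
AUC_0→∞ = 3753.15 + 203.535 = 3956.685 µg/L·h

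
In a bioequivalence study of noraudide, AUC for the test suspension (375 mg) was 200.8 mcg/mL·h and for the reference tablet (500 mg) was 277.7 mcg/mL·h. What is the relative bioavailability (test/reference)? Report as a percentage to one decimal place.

F_rel = (AUC_test/D_test) / (AUC_ref/D_ref)
      = (200.8/375) / (277.7/500)
      = 0.535467 / 0.5554 = 0.9641 = 96.41%

F_rel = 96.4%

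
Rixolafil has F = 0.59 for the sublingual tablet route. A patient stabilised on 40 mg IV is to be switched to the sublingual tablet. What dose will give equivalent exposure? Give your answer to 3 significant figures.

For equal systemic exposure: F × D_ev = D_iv
D_ev = D_iv / F = 40 / 0.59 = 67.7966 mg

D_sublingual = 67.8 mg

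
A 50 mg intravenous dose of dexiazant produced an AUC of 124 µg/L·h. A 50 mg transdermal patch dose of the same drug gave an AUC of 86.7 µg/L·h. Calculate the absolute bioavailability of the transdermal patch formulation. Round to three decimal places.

F = 0.699

F = (AUC_ev / D_ev) / (AUC_iv / D_iv)
  = (86.7/50) / (124/50)
  = 1.734 / 2.48 = 0.6992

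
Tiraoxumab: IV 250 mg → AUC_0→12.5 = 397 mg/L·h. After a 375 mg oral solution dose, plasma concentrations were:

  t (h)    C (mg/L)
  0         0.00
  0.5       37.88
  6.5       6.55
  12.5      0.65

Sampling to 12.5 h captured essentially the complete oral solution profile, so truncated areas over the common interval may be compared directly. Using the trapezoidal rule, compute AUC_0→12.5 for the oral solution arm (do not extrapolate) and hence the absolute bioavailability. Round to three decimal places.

F = 0.276

Trapezoidal AUC_0→12.5 (oral solution):
  [0→0.5]: (0.00+37.88)/2 × 0.5 = 9.47
  [0.5→6.5]: (37.88+6.55)/2 × 6 = 133.29
  [6.5→12.5]: (6.55+0.65)/2 × 6 = 21.6
  Sum = 164.36 mg/L·h
F = (AUC_ev/D_ev)/(AUC_iv/D_iv) = (164.36/375)/(397/250) = 0.438293/1.588 = 0.2760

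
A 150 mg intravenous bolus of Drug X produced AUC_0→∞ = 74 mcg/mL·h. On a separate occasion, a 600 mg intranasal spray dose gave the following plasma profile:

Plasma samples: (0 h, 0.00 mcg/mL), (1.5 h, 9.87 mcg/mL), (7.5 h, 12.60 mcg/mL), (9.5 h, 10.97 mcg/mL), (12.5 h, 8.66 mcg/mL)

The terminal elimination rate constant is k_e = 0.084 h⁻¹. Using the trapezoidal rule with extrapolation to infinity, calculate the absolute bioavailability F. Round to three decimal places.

Trapezoidal AUC_0→12.5 (intranasal spray):
  [0→1.5]: (0.00+9.87)/2 × 1.5 = 7.4025
  [1.5→7.5]: (9.87+12.60)/2 × 6 = 67.41
  [7.5→9.5]: (12.60+10.97)/2 × 2 = 23.57
  [9.5→12.5]: (10.97+8.66)/2 × 3 = 29.445
  Sum = 127.8275 mcg/mL·h
Tail: C_last/k_e = 8.66/0.084 = 103.095
AUC_0→∞ (intranasal spray) = 127.8275 + 103.095 = 230.9225 mcg/mL·h
F = (AUC_ev/D_ev)/(AUC_iv/D_iv) = (230.9225/600)/(74/150) = 0.384871/0.493333 = 0.7801

F = 0.780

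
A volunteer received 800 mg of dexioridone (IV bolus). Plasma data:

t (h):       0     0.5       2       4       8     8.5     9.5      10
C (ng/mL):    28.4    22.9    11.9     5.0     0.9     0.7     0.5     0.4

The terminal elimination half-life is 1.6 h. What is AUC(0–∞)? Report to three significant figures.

AUC = 69.8 ng/mL·h

Trapezoidal AUC_0→10:
  [0→0.5]: (28.4+22.9)/2 × 0.5 = 12.825
  [0.5→2]: (22.9+11.9)/2 × 1.5 = 26.1
  [2→4]: (11.9+5.0)/2 × 2 = 16.9
  [4→8]: (5.0+0.9)/2 × 4 = 11.8
  [8→8.5]: (0.9+0.7)/2 × 0.5 = 0.4
  [8.5→9.5]: (0.7+0.5)/2 × 1 = 0.6
  [9.5→10]: (0.5+0.4)/2 × 0.5 = 0.225
  Sum = 68.85 ng/mL·h
k_e = ln2 / t½ = 0.693147 / 1.6 = 0.4332 h^-1
Extrapolated tail: C_last / k_e = 0.4 / 0.4332 = 0.923
AUC_0→∞ = 68.85 + 0.923 = 69.773 ng/mL·h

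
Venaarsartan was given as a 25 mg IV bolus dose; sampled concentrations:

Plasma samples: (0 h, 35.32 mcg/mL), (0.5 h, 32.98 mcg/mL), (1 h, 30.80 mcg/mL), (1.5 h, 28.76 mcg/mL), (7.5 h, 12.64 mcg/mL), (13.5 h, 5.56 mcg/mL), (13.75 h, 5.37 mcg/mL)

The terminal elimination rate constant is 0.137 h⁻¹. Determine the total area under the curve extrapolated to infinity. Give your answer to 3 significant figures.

AUC = 267 mcg/mL·h

Trapezoidal AUC_0→13.75:
  [0→0.5]: (35.32+32.98)/2 × 0.5 = 17.075
  [0.5→1]: (32.98+30.80)/2 × 0.5 = 15.945
  [1→1.5]: (30.80+28.76)/2 × 0.5 = 14.89
  [1.5→7.5]: (28.76+12.64)/2 × 6 = 124.2
  [7.5→13.5]: (12.64+5.56)/2 × 6 = 54.6
  [13.5→13.75]: (5.56+5.37)/2 × 0.25 = 1.36625
  Sum = 228.07625 mcg/mL·h
Extrapolated tail: C_last / k_e = 5.37 / 0.137 = 39.197
AUC_0→∞ = 228.07625 + 39.197 = 267.27325 mcg/mL·h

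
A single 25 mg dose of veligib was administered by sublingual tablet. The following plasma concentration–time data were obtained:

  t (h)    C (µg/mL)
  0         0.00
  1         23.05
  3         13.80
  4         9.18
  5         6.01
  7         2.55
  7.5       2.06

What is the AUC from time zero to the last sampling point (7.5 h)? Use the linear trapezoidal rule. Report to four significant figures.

AUC = 77.17 µg/mL·h

Trapezoidal AUC_0→7.5:
  [0→1]: (0.00+23.05)/2 × 1 = 11.525
  [1→3]: (23.05+13.80)/2 × 2 = 36.85
  [3→4]: (13.80+9.18)/2 × 1 = 11.49
  [4→5]: (9.18+6.01)/2 × 1 = 7.595
  [5→7]: (6.01+2.55)/2 × 2 = 8.56
  [7→7.5]: (2.55+2.06)/2 × 0.5 = 1.1525
  Sum = 77.1725 µg/mL·h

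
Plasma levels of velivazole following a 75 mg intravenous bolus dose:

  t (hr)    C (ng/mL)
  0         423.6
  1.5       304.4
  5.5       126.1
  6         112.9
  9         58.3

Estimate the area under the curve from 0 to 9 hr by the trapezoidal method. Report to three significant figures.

Trapezoidal AUC_0→9:
  [0→1.5]: (423.6+304.4)/2 × 1.5 = 546.0
  [1.5→5.5]: (304.4+126.1)/2 × 4 = 861.0
  [5.5→6]: (126.1+112.9)/2 × 0.5 = 59.75
  [6→9]: (112.9+58.3)/2 × 3 = 256.8
  Sum = 1723.55 ng/mL·hr

AUC = 1720 ng/mL·hr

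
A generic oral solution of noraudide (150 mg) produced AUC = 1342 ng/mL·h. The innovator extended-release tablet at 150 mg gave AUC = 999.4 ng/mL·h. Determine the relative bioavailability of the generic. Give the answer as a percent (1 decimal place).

F_rel = 134.3%

F_rel = (AUC_test/D_test) / (AUC_ref/D_ref)
      = (1342/150) / (999.4/150)
      = 8.94667 / 6.66267 = 1.3428 = 134.28%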